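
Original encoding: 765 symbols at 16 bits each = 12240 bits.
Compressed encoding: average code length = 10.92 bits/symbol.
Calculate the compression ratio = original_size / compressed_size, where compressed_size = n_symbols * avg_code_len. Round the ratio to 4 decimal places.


original_size = n_symbols * orig_bits = 765 * 16 = 12240 bits
compressed_size = n_symbols * avg_code_len = 765 * 10.92 = 8353.8 bits
ratio = original_size / compressed_size = 12240 / 8353.8 = 1.4652

Compression ratio = 1.4652


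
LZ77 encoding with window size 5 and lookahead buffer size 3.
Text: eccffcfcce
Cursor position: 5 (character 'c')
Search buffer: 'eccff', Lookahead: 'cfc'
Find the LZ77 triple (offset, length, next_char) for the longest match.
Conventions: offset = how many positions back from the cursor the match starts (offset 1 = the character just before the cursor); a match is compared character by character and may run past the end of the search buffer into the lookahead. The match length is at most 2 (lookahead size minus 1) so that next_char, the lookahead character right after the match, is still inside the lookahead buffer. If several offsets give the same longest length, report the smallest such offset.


Try each offset into the search buffer:
  offset=1 (pos 4, char 'f'): match length 0
  offset=2 (pos 3, char 'f'): match length 0
  offset=3 (pos 2, char 'c'): match length 2
  offset=4 (pos 1, char 'c'): match length 1
  offset=5 (pos 0, char 'e'): match length 0
Longest match has length 2 at offset 3.
next_char = character at position 5 + 2 = 7 -> 'c'

Best match: offset=3, length=2 (matching 'cf' starting at position 2)
LZ77 triple: (3, 2, 'c')


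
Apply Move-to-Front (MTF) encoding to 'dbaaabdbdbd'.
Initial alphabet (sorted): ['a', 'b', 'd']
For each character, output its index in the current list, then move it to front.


MTF encoding:
'd': index 2 in ['a', 'b', 'd'] -> ['d', 'a', 'b']
'b': index 2 in ['d', 'a', 'b'] -> ['b', 'd', 'a']
'a': index 2 in ['b', 'd', 'a'] -> ['a', 'b', 'd']
'a': index 0 in ['a', 'b', 'd'] -> ['a', 'b', 'd']
'a': index 0 in ['a', 'b', 'd'] -> ['a', 'b', 'd']
'b': index 1 in ['a', 'b', 'd'] -> ['b', 'a', 'd']
'd': index 2 in ['b', 'a', 'd'] -> ['d', 'b', 'a']
'b': index 1 in ['d', 'b', 'a'] -> ['b', 'd', 'a']
'd': index 1 in ['b', 'd', 'a'] -> ['d', 'b', 'a']
'b': index 1 in ['d', 'b', 'a'] -> ['b', 'd', 'a']
'd': index 1 in ['b', 'd', 'a'] -> ['d', 'b', 'a']


Output: [2, 2, 2, 0, 0, 1, 2, 1, 1, 1, 1]


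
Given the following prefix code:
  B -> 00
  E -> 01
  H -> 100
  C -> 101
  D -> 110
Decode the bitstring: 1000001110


Decoding step by step:
Bits 100 -> H
Bits 00 -> B
Bits 01 -> E
Bits 110 -> D


Decoded message: HBED


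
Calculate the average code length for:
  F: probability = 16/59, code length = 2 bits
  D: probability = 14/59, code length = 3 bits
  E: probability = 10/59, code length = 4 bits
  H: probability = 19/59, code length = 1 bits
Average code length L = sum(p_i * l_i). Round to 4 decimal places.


Weighted contributions p_i * l_i:
  F: (16/59) * 2 = 32/59
  D: (14/59) * 3 = 42/59
  E: (10/59) * 4 = 40/59
  H: (19/59) * 1 = 19/59
Sum = (32 + 42 + 40 + 19)/59 = 133/59

L = 133/59 = 2.2542 bits/symbol


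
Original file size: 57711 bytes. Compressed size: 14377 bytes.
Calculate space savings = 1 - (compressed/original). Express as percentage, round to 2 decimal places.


ratio = compressed/original = 14377/57711 = 0.249121
savings = 1 - ratio = 1 - 0.249121 = 0.750879
as a percentage: 0.750879 * 100 = 75.09%

Space savings = 1 - 14377/57711 = 75.09%


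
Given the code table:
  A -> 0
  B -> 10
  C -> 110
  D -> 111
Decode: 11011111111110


Decoding:
110 -> C
111 -> D
111 -> D
111 -> D
10 -> B


Result: CDDDB


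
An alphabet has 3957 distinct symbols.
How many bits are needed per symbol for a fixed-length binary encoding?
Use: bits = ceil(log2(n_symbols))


log2(3957) = 11.9502
Bracket: 2^11 = 2048 < 3957 <= 2^12 = 4096
So ceil(log2(3957)) = 12

bits = ceil(log2(3957)) = ceil(11.9502) = 12 bits


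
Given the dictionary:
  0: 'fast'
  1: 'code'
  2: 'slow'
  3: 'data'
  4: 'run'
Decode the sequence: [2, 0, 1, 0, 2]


Look up each index in the dictionary:
  2 -> 'slow'
  0 -> 'fast'
  1 -> 'code'
  0 -> 'fast'
  2 -> 'slow'

Decoded: "slow fast code fast slow"


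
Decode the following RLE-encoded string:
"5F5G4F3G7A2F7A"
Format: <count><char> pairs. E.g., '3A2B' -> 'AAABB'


Expanding each <count><char> pair:
  5F -> 'FFFFF'
  5G -> 'GGGGG'
  4F -> 'FFFF'
  3G -> 'GGG'
  7A -> 'AAAAAAA'
  2F -> 'FF'
  7A -> 'AAAAAAA'

Decoded = FFFFFGGGGGFFFFGGGAAAAAAAFFAAAAAAA


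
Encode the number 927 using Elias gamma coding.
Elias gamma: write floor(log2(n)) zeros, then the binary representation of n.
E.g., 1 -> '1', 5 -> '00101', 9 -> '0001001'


num_bits = floor(log2(927)) + 1 = 10
leading_zeros = num_bits - 1 = 9
binary(927) = 1110011111

Elias gamma(927) = '000000000' + '1110011111' = 0000000001110011111 (19 bits)


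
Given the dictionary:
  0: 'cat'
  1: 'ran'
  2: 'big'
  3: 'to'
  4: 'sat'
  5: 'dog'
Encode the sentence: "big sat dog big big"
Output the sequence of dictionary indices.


Look up each word in the dictionary:
  'big' -> 2
  'sat' -> 4
  'dog' -> 5
  'big' -> 2
  'big' -> 2

Encoded: [2, 4, 5, 2, 2]


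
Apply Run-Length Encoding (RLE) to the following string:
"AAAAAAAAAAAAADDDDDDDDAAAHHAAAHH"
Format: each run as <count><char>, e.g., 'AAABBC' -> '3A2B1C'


Scanning runs left to right:
  i=0: run of 'A' x 13 -> '13A'
  i=13: run of 'D' x 8 -> '8D'
  i=21: run of 'A' x 3 -> '3A'
  i=24: run of 'H' x 2 -> '2H'
  i=26: run of 'A' x 3 -> '3A'
  i=29: run of 'H' x 2 -> '2H'

RLE = 13A8D3A2H3A2H


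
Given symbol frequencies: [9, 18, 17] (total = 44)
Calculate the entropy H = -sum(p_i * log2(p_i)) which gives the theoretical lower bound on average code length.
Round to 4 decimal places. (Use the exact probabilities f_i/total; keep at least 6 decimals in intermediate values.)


Per-symbol terms -p_i * log2(p_i) with p_i = f_i/44:
  p = 9/44 = 0.204545: log2(p) = -2.289507, -p*log2(p) = 0.468308
  p = 18/44 = 0.409091: log2(p) = -1.289507, -p*log2(p) = 0.527525
  p = 17/44 = 0.386364: log2(p) = -1.371969, -p*log2(p) = 0.530079
H = 0.468308 + 0.527525 + 0.530079 = 1.525912

H = 1.5259 bits/symbol


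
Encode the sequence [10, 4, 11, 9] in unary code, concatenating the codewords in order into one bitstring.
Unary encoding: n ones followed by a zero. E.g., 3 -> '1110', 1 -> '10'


Encode each number as n ones followed by a terminating 0:
  10 -> 11111111110 (11 bits)
  4 -> 11110 (5 bits)
  11 -> 111111111110 (12 bits)
  9 -> 1111111110 (10 bits)
Total length = 11 + 5 + 12 + 10 = 38 bits.

Unary([10, 4, 11, 9]) = 11111111110111101111111111101111111110 (38 bits)


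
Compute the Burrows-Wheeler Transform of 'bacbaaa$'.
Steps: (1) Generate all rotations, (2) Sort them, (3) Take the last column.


Rotations (sorted):
  0: $bacbaaa -> last char: a
  1: a$bacbaa -> last char: a
  2: aa$bacba -> last char: a
  3: aaa$bacb -> last char: b
  4: acbaaa$b -> last char: b
  5: baaa$bac -> last char: c
  6: bacbaaa$ -> last char: $
  7: cbaaa$ba -> last char: a


BWT = aaabbc$a


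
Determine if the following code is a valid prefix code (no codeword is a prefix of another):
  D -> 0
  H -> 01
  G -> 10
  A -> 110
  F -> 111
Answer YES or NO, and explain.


Checking each pair (does one codeword prefix another?):
  D='0' vs H='01': prefix -- VIOLATION

NO -- this is NOT a valid prefix code. D (0) is a prefix of H (01).


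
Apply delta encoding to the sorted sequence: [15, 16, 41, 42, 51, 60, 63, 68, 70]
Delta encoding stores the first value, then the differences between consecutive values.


First value: 15
Deltas:
  16 - 15 = 1
  41 - 16 = 25
  42 - 41 = 1
  51 - 42 = 9
  60 - 51 = 9
  63 - 60 = 3
  68 - 63 = 5
  70 - 68 = 2


Delta encoded: [15, 1, 25, 1, 9, 9, 3, 5, 2]


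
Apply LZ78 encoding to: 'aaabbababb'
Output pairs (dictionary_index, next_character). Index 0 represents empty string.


LZ78 encoding steps:
Dictionary: {0: ''}
Step 1: w='' (idx 0), next='a' -> output (0, 'a'), add 'a' as idx 1
Step 2: w='a' (idx 1), next='a' -> output (1, 'a'), add 'aa' as idx 2
Step 3: w='' (idx 0), next='b' -> output (0, 'b'), add 'b' as idx 3
Step 4: w='b' (idx 3), next='a' -> output (3, 'a'), add 'ba' as idx 4
Step 5: w='ba' (idx 4), next='b' -> output (4, 'b'), add 'bab' as idx 5
Step 6: w='b' (idx 3), end of input -> output (3, '')


Encoded: [(0, 'a'), (1, 'a'), (0, 'b'), (3, 'a'), (4, 'b'), (3, '')]


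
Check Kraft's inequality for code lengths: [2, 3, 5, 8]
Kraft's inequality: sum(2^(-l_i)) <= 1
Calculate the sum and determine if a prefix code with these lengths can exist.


Sum = 2^(-2) + 2^(-3) + 2^(-5) + 2^(-8)
    = 0.25 + 0.125 + 0.03125 + 0.00390625
    = 105/256 = 0.41015625
Since 0.41015625 <= 1, Kraft's inequality IS satisfied.
A prefix code with these lengths CAN exist.

Kraft sum = 0.41015625. Satisfied.


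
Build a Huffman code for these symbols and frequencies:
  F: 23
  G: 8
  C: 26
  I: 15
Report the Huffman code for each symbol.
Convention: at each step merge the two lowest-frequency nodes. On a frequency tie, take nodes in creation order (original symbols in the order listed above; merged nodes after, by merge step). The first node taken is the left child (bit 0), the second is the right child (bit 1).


Huffman tree construction:
Step 1: Merge G(8) + I(15) = 23
Step 2: Merge F(23) + (G+I)(23) = 46
Step 3: Merge C(26) + (F+(G+I))(46) = 72
Read each symbol's code off the tree from the root (left child = 0, right child = 1).

Codes:
  F: 10 (length 2)
  G: 110 (length 3)
  C: 0 (length 1)
  I: 111 (length 3)
Average code length: 141/72 = 1.9583 bits/symbol


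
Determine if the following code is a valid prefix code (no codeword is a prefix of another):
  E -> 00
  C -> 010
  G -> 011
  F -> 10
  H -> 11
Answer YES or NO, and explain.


Checking each pair (does one codeword prefix another?):
  E='00' vs C='010': no prefix
  E='00' vs G='011': no prefix
  E='00' vs F='10': no prefix
  E='00' vs H='11': no prefix
  C='010' vs E='00': no prefix
  C='010' vs G='011': no prefix
  C='010' vs F='10': no prefix
  C='010' vs H='11': no prefix
  G='011' vs E='00': no prefix
  G='011' vs C='010': no prefix
  G='011' vs F='10': no prefix
  G='011' vs H='11': no prefix
  F='10' vs E='00': no prefix
  F='10' vs C='010': no prefix
  F='10' vs G='011': no prefix
  F='10' vs H='11': no prefix
  H='11' vs E='00': no prefix
  H='11' vs C='010': no prefix
  H='11' vs G='011': no prefix
  H='11' vs F='10': no prefix
No violation found over all pairs.

YES -- this is a valid prefix code. No codeword is a prefix of any other codeword.


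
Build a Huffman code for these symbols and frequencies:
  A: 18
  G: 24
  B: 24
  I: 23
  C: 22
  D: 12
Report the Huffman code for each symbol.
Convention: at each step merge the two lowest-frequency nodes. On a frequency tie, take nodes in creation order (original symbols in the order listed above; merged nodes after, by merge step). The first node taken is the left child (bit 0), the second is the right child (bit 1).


Huffman tree construction:
Step 1: Merge D(12) + A(18) = 30
Step 2: Merge C(22) + I(23) = 45
Step 3: Merge G(24) + B(24) = 48
Step 4: Merge (D+A)(30) + (C+I)(45) = 75
Step 5: Merge (G+B)(48) + ((D+A)+(C+I))(75) = 123
Read each symbol's code off the tree from the root (left child = 0, right child = 1).

Codes:
  A: 101 (length 3)
  G: 00 (length 2)
  B: 01 (length 2)
  I: 111 (length 3)
  C: 110 (length 3)
  D: 100 (length 3)
Average code length: 321/123 = 2.6098 bits/symbol


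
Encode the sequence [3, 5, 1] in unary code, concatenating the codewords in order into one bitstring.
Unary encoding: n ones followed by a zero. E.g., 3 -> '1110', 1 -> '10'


Encode each number as n ones followed by a terminating 0:
  3 -> 1110 (4 bits)
  5 -> 111110 (6 bits)
  1 -> 10 (2 bits)
Total length = 4 + 6 + 2 = 12 bits.

Unary([3, 5, 1]) = 111011111010 (12 bits)


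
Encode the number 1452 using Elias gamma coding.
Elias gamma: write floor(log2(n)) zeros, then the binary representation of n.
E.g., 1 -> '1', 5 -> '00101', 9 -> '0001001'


num_bits = floor(log2(1452)) + 1 = 11
leading_zeros = num_bits - 1 = 10
binary(1452) = 10110101100

Elias gamma(1452) = '0000000000' + '10110101100' = 000000000010110101100 (21 bits)


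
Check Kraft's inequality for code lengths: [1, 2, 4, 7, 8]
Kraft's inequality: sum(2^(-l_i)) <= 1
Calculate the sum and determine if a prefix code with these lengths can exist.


Sum = 2^(-1) + 2^(-2) + 2^(-4) + 2^(-7) + 2^(-8)
    = 0.5 + 0.25 + 0.0625 + 0.0078125 + 0.00390625
    = 211/256 = 0.82421875
Since 0.82421875 <= 1, Kraft's inequality IS satisfied.
A prefix code with these lengths CAN exist.

Kraft sum = 0.82421875. Satisfied.


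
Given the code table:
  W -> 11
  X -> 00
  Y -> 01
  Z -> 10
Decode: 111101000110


Decoding:
11 -> W
11 -> W
01 -> Y
00 -> X
01 -> Y
10 -> Z


Result: WWYXYZ


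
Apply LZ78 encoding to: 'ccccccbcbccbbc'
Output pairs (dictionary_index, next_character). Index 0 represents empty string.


LZ78 encoding steps:
Dictionary: {0: ''}
Step 1: w='' (idx 0), next='c' -> output (0, 'c'), add 'c' as idx 1
Step 2: w='c' (idx 1), next='c' -> output (1, 'c'), add 'cc' as idx 2
Step 3: w='cc' (idx 2), next='c' -> output (2, 'c'), add 'ccc' as idx 3
Step 4: w='' (idx 0), next='b' -> output (0, 'b'), add 'b' as idx 4
Step 5: w='c' (idx 1), next='b' -> output (1, 'b'), add 'cb' as idx 5
Step 6: w='cc' (idx 2), next='b' -> output (2, 'b'), add 'ccb' as idx 6
Step 7: w='b' (idx 4), next='c' -> output (4, 'c'), add 'bc' as idx 7


Encoded: [(0, 'c'), (1, 'c'), (2, 'c'), (0, 'b'), (1, 'b'), (2, 'b'), (4, 'c')]


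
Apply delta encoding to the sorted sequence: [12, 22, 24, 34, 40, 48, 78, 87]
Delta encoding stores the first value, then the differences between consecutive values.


First value: 12
Deltas:
  22 - 12 = 10
  24 - 22 = 2
  34 - 24 = 10
  40 - 34 = 6
  48 - 40 = 8
  78 - 48 = 30
  87 - 78 = 9


Delta encoded: [12, 10, 2, 10, 6, 8, 30, 9]


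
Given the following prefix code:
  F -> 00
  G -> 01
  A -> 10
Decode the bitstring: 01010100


Decoding step by step:
Bits 01 -> G
Bits 01 -> G
Bits 01 -> G
Bits 00 -> F


Decoded message: GGGF


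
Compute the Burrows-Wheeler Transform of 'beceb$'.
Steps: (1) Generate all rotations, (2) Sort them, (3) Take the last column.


Rotations (sorted):
  0: $beceb -> last char: b
  1: b$bece -> last char: e
  2: beceb$ -> last char: $
  3: ceb$be -> last char: e
  4: eb$bec -> last char: c
  5: eceb$b -> last char: b


BWT = be$ecb


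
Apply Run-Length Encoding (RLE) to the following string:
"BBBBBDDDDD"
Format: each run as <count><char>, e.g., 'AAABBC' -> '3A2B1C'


Scanning runs left to right:
  i=0: run of 'B' x 5 -> '5B'
  i=5: run of 'D' x 5 -> '5D'

RLE = 5B5D


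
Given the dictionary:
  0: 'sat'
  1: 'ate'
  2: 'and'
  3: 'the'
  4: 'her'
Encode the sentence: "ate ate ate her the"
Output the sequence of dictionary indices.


Look up each word in the dictionary:
  'ate' -> 1
  'ate' -> 1
  'ate' -> 1
  'her' -> 4
  'the' -> 3

Encoded: [1, 1, 1, 4, 3]


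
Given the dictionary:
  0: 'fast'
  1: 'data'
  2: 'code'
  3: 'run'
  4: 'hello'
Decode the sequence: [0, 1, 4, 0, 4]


Look up each index in the dictionary:
  0 -> 'fast'
  1 -> 'data'
  4 -> 'hello'
  0 -> 'fast'
  4 -> 'hello'

Decoded: "fast data hello fast hello"


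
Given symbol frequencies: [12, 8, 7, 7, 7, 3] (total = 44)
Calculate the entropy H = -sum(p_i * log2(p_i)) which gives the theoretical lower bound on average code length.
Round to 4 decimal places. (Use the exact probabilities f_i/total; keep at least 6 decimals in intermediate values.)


Per-symbol terms -p_i * log2(p_i) with p_i = f_i/44:
  p = 12/44 = 0.272727: log2(p) = -1.874469, -p*log2(p) = 0.511219
  p = 8/44 = 0.181818: log2(p) = -2.459432, -p*log2(p) = 0.447169
  p = 7/44 = 0.159091: log2(p) = -2.652077, -p*log2(p) = 0.421921
  p = 7/44 = 0.159091: log2(p) = -2.652077, -p*log2(p) = 0.421921
  p = 7/44 = 0.159091: log2(p) = -2.652077, -p*log2(p) = 0.421921
  p = 3/44 = 0.068182: log2(p) = -3.874469, -p*log2(p) = 0.264168
H = 0.511219 + 0.447169 + 0.421921 + 0.421921 + 0.421921 + 0.264168 = 2.488319

H = 2.4883 bits/symbol


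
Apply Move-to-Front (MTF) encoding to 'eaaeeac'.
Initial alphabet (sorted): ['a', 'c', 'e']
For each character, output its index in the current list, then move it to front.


MTF encoding:
'e': index 2 in ['a', 'c', 'e'] -> ['e', 'a', 'c']
'a': index 1 in ['e', 'a', 'c'] -> ['a', 'e', 'c']
'a': index 0 in ['a', 'e', 'c'] -> ['a', 'e', 'c']
'e': index 1 in ['a', 'e', 'c'] -> ['e', 'a', 'c']
'e': index 0 in ['e', 'a', 'c'] -> ['e', 'a', 'c']
'a': index 1 in ['e', 'a', 'c'] -> ['a', 'e', 'c']
'c': index 2 in ['a', 'e', 'c'] -> ['c', 'a', 'e']


Output: [2, 1, 0, 1, 0, 1, 2]


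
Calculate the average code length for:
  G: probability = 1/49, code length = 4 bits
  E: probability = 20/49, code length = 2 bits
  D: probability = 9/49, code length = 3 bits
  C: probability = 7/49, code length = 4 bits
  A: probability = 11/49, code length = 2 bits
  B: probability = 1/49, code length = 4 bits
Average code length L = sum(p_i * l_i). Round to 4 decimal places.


Weighted contributions p_i * l_i:
  G: (1/49) * 4 = 4/49
  E: (20/49) * 2 = 40/49
  D: (9/49) * 3 = 27/49
  C: (7/49) * 4 = 28/49
  A: (11/49) * 2 = 22/49
  B: (1/49) * 4 = 4/49
Sum = (4 + 40 + 27 + 28 + 22 + 4)/49 = 125/49

L = 125/49 = 2.5510 bits/symbol


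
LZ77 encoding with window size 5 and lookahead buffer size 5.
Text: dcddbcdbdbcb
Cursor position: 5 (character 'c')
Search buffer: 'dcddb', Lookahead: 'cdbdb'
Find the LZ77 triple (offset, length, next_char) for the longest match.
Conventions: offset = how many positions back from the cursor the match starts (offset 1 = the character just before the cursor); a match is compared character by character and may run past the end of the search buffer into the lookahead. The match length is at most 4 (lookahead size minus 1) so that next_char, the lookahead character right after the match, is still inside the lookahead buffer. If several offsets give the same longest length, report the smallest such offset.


Try each offset into the search buffer:
  offset=1 (pos 4, char 'b'): match length 0
  offset=2 (pos 3, char 'd'): match length 0
  offset=3 (pos 2, char 'd'): match length 0
  offset=4 (pos 1, char 'c'): match length 2
  offset=5 (pos 0, char 'd'): match length 0
Longest match has length 2 at offset 4.
next_char = character at position 5 + 2 = 7 -> 'b'

Best match: offset=4, length=2 (matching 'cd' starting at position 1)
LZ77 triple: (4, 2, 'b')


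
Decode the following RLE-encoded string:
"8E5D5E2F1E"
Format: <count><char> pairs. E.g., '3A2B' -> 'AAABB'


Expanding each <count><char> pair:
  8E -> 'EEEEEEEE'
  5D -> 'DDDDD'
  5E -> 'EEEEE'
  2F -> 'FF'
  1E -> 'E'

Decoded = EEEEEEEEDDDDDEEEEEFFE


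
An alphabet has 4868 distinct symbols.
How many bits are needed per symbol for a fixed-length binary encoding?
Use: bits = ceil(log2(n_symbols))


log2(4868) = 12.2491
Bracket: 2^12 = 4096 < 4868 <= 2^13 = 8192
So ceil(log2(4868)) = 13

bits = ceil(log2(4868)) = ceil(12.2491) = 13 bits


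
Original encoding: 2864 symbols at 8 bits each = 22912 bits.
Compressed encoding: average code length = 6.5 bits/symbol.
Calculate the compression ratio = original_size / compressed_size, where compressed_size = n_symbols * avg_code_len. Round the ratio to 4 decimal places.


original_size = n_symbols * orig_bits = 2864 * 8 = 22912 bits
compressed_size = n_symbols * avg_code_len = 2864 * 6.5 = 18616.0 bits
ratio = original_size / compressed_size = 22912 / 18616.0 = 1.2308

Compression ratio = 1.2308


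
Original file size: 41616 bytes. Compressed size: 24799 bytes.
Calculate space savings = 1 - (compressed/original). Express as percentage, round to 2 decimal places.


ratio = compressed/original = 24799/41616 = 0.595901
savings = 1 - ratio = 1 - 0.595901 = 0.404099
as a percentage: 0.404099 * 100 = 40.41%

Space savings = 1 - 24799/41616 = 40.41%


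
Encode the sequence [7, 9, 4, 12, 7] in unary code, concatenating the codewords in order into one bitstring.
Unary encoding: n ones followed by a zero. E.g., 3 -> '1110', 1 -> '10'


Encode each number as n ones followed by a terminating 0:
  7 -> 11111110 (8 bits)
  9 -> 1111111110 (10 bits)
  4 -> 11110 (5 bits)
  12 -> 1111111111110 (13 bits)
  7 -> 11111110 (8 bits)
Total length = 8 + 10 + 5 + 13 + 8 = 44 bits.

Unary([7, 9, 4, 12, 7]) = 11111110111111111011110111111111111011111110 (44 bits)


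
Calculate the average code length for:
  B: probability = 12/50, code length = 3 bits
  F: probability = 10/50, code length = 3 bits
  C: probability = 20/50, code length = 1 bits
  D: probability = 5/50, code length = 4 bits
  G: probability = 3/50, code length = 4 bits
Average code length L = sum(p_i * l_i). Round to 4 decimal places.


Weighted contributions p_i * l_i:
  B: (12/50) * 3 = 36/50
  F: (10/50) * 3 = 30/50
  C: (20/50) * 1 = 20/50
  D: (5/50) * 4 = 20/50
  G: (3/50) * 4 = 12/50
Sum = (36 + 30 + 20 + 20 + 12)/50 = 118/50

L = 118/50 = 2.3600 bits/symbol


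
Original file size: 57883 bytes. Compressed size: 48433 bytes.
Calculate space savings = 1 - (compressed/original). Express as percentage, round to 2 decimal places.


ratio = compressed/original = 48433/57883 = 0.83674
savings = 1 - ratio = 1 - 0.83674 = 0.16326
as a percentage: 0.16326 * 100 = 16.33%

Space savings = 1 - 48433/57883 = 16.33%


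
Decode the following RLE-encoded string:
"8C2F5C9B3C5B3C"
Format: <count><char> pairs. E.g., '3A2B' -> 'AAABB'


Expanding each <count><char> pair:
  8C -> 'CCCCCCCC'
  2F -> 'FF'
  5C -> 'CCCCC'
  9B -> 'BBBBBBBBB'
  3C -> 'CCC'
  5B -> 'BBBBB'
  3C -> 'CCC'

Decoded = CCCCCCCCFFCCCCCBBBBBBBBBCCCBBBBBCCC


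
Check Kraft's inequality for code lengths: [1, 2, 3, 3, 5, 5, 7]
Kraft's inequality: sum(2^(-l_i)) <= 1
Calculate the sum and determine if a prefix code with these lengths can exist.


Sum = 2^(-1) + 2^(-2) + 2^(-3) + 2^(-3) + 2^(-5) + 2^(-5) + 2^(-7)
    = 0.5 + 0.25 + 0.125 + 0.125 + 0.03125 + 0.03125 + 0.0078125
    = 137/128 = 1.0703125
Since 1.0703125 > 1, Kraft's inequality is NOT satisfied.
A prefix code with these lengths CANNOT exist.

Kraft sum = 1.0703125. Not satisfied.


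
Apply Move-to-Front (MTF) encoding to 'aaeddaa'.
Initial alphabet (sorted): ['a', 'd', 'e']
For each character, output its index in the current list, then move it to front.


MTF encoding:
'a': index 0 in ['a', 'd', 'e'] -> ['a', 'd', 'e']
'a': index 0 in ['a', 'd', 'e'] -> ['a', 'd', 'e']
'e': index 2 in ['a', 'd', 'e'] -> ['e', 'a', 'd']
'd': index 2 in ['e', 'a', 'd'] -> ['d', 'e', 'a']
'd': index 0 in ['d', 'e', 'a'] -> ['d', 'e', 'a']
'a': index 2 in ['d', 'e', 'a'] -> ['a', 'd', 'e']
'a': index 0 in ['a', 'd', 'e'] -> ['a', 'd', 'e']


Output: [0, 0, 2, 2, 0, 2, 0]


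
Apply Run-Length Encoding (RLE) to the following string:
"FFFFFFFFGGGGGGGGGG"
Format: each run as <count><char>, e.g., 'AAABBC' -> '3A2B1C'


Scanning runs left to right:
  i=0: run of 'F' x 8 -> '8F'
  i=8: run of 'G' x 10 -> '10G'

RLE = 8F10G


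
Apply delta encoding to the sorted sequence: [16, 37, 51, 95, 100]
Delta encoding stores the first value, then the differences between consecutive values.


First value: 16
Deltas:
  37 - 16 = 21
  51 - 37 = 14
  95 - 51 = 44
  100 - 95 = 5


Delta encoded: [16, 21, 14, 44, 5]


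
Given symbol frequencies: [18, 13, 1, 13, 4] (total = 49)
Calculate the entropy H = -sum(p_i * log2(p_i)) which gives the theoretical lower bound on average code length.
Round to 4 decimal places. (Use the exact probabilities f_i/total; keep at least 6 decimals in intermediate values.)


Per-symbol terms -p_i * log2(p_i) with p_i = f_i/49:
  p = 18/49 = 0.367347: log2(p) = -1.444785, -p*log2(p) = 0.530737
  p = 13/49 = 0.265306: log2(p) = -1.914270, -p*log2(p) = 0.507868
  p = 1/49 = 0.020408: log2(p) = -5.614710, -p*log2(p) = 0.114586
  p = 13/49 = 0.265306: log2(p) = -1.914270, -p*log2(p) = 0.507868
  p = 4/49 = 0.081633: log2(p) = -3.614710, -p*log2(p) = 0.295078
H = 0.530737 + 0.507868 + 0.114586 + 0.507868 + 0.295078 = 1.956137

H = 1.9561 bits/symbol


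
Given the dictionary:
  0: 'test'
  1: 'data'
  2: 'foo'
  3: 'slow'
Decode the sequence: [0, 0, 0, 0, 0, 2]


Look up each index in the dictionary:
  0 -> 'test'
  0 -> 'test'
  0 -> 'test'
  0 -> 'test'
  0 -> 'test'
  2 -> 'foo'

Decoded: "test test test test test foo"


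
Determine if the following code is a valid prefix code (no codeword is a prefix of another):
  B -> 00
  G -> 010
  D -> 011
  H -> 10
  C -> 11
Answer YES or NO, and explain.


Checking each pair (does one codeword prefix another?):
  B='00' vs G='010': no prefix
  B='00' vs D='011': no prefix
  B='00' vs H='10': no prefix
  B='00' vs C='11': no prefix
  G='010' vs B='00': no prefix
  G='010' vs D='011': no prefix
  G='010' vs H='10': no prefix
  G='010' vs C='11': no prefix
  D='011' vs B='00': no prefix
  D='011' vs G='010': no prefix
  D='011' vs H='10': no prefix
  D='011' vs C='11': no prefix
  H='10' vs B='00': no prefix
  H='10' vs G='010': no prefix
  H='10' vs D='011': no prefix
  H='10' vs C='11': no prefix
  C='11' vs B='00': no prefix
  C='11' vs G='010': no prefix
  C='11' vs D='011': no prefix
  C='11' vs H='10': no prefix
No violation found over all pairs.

YES -- this is a valid prefix code. No codeword is a prefix of any other codeword.


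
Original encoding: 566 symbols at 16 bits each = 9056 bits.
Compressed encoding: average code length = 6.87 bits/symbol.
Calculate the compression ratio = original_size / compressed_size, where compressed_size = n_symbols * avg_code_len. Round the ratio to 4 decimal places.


original_size = n_symbols * orig_bits = 566 * 16 = 9056 bits
compressed_size = n_symbols * avg_code_len = 566 * 6.87 = 3888.42 bits
ratio = original_size / compressed_size = 9056 / 3888.42 = 2.329

Compression ratio = 2.329


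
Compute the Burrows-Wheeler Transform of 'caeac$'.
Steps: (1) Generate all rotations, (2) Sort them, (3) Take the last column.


Rotations (sorted):
  0: $caeac -> last char: c
  1: ac$cae -> last char: e
  2: aeac$c -> last char: c
  3: c$caea -> last char: a
  4: caeac$ -> last char: $
  5: eac$ca -> last char: a


BWT = ceca$a


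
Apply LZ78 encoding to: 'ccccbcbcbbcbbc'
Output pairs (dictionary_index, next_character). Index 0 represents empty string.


LZ78 encoding steps:
Dictionary: {0: ''}
Step 1: w='' (idx 0), next='c' -> output (0, 'c'), add 'c' as idx 1
Step 2: w='c' (idx 1), next='c' -> output (1, 'c'), add 'cc' as idx 2
Step 3: w='c' (idx 1), next='b' -> output (1, 'b'), add 'cb' as idx 3
Step 4: w='cb' (idx 3), next='c' -> output (3, 'c'), add 'cbc' as idx 4
Step 5: w='' (idx 0), next='b' -> output (0, 'b'), add 'b' as idx 5
Step 6: w='b' (idx 5), next='c' -> output (5, 'c'), add 'bc' as idx 6
Step 7: w='b' (idx 5), next='b' -> output (5, 'b'), add 'bb' as idx 7
Step 8: w='c' (idx 1), end of input -> output (1, '')


Encoded: [(0, 'c'), (1, 'c'), (1, 'b'), (3, 'c'), (0, 'b'), (5, 'c'), (5, 'b'), (1, '')]


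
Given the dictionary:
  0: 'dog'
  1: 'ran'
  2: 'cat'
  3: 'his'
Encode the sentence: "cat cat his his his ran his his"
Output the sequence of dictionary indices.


Look up each word in the dictionary:
  'cat' -> 2
  'cat' -> 2
  'his' -> 3
  'his' -> 3
  'his' -> 3
  'ran' -> 1
  'his' -> 3
  'his' -> 3

Encoded: [2, 2, 3, 3, 3, 1, 3, 3]


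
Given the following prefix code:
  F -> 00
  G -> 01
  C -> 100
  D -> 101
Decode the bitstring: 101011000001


Decoding step by step:
Bits 101 -> D
Bits 01 -> G
Bits 100 -> C
Bits 00 -> F
Bits 01 -> G


Decoded message: DGCFG


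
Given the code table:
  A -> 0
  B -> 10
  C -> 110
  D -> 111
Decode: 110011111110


Decoding:
110 -> C
0 -> A
111 -> D
111 -> D
10 -> B


Result: CADDB


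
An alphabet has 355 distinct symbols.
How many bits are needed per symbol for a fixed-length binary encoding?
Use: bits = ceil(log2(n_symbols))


log2(355) = 8.4717
Bracket: 2^8 = 256 < 355 <= 2^9 = 512
So ceil(log2(355)) = 9

bits = ceil(log2(355)) = ceil(8.4717) = 9 bits


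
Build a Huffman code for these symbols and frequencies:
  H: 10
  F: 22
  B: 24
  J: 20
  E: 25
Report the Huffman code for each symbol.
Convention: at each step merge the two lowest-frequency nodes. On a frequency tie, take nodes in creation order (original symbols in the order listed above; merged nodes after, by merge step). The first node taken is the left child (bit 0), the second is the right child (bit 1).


Huffman tree construction:
Step 1: Merge H(10) + J(20) = 30
Step 2: Merge F(22) + B(24) = 46
Step 3: Merge E(25) + (H+J)(30) = 55
Step 4: Merge (F+B)(46) + (E+(H+J))(55) = 101
Read each symbol's code off the tree from the root (left child = 0, right child = 1).

Codes:
  H: 110 (length 3)
  F: 00 (length 2)
  B: 01 (length 2)
  J: 111 (length 3)
  E: 10 (length 2)
Average code length: 232/101 = 2.2970 bits/symbol


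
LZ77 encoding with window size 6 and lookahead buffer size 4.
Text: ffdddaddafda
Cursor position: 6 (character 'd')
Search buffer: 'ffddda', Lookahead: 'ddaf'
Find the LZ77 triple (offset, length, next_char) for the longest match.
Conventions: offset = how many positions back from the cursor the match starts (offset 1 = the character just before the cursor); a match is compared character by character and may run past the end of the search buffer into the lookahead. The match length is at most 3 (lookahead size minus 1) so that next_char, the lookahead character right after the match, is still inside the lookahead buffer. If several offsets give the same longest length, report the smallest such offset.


Try each offset into the search buffer:
  offset=1 (pos 5, char 'a'): match length 0
  offset=2 (pos 4, char 'd'): match length 1
  offset=3 (pos 3, char 'd'): match length 3
  offset=4 (pos 2, char 'd'): match length 2
  offset=5 (pos 1, char 'f'): match length 0
  offset=6 (pos 0, char 'f'): match length 0
Longest match has length 3 at offset 3.
next_char = character at position 6 + 3 = 9 -> 'f'

Best match: offset=3, length=3 (matching 'dda' starting at position 3)
LZ77 triple: (3, 3, 'f')


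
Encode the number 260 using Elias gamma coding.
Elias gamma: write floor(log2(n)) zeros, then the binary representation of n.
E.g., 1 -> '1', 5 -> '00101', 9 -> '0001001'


num_bits = floor(log2(260)) + 1 = 9
leading_zeros = num_bits - 1 = 8
binary(260) = 100000100

Elias gamma(260) = '00000000' + '100000100' = 00000000100000100 (17 bits)


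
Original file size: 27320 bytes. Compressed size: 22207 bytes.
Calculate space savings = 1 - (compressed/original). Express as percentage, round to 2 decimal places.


ratio = compressed/original = 22207/27320 = 0.812848
savings = 1 - ratio = 1 - 0.812848 = 0.187152
as a percentage: 0.187152 * 100 = 18.72%

Space savings = 1 - 22207/27320 = 18.72%


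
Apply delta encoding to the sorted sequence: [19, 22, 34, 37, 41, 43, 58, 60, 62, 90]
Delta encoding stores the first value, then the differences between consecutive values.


First value: 19
Deltas:
  22 - 19 = 3
  34 - 22 = 12
  37 - 34 = 3
  41 - 37 = 4
  43 - 41 = 2
  58 - 43 = 15
  60 - 58 = 2
  62 - 60 = 2
  90 - 62 = 28


Delta encoded: [19, 3, 12, 3, 4, 2, 15, 2, 2, 28]


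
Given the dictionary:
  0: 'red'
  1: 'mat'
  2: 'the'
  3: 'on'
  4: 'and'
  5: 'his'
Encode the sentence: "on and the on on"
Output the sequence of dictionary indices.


Look up each word in the dictionary:
  'on' -> 3
  'and' -> 4
  'the' -> 2
  'on' -> 3
  'on' -> 3

Encoded: [3, 4, 2, 3, 3]


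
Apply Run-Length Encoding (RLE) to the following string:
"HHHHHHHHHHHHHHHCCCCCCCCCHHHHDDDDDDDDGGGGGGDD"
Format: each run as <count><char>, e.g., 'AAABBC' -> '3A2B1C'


Scanning runs left to right:
  i=0: run of 'H' x 15 -> '15H'
  i=15: run of 'C' x 9 -> '9C'
  i=24: run of 'H' x 4 -> '4H'
  i=28: run of 'D' x 8 -> '8D'
  i=36: run of 'G' x 6 -> '6G'
  i=42: run of 'D' x 2 -> '2D'

RLE = 15H9C4H8D6G2D


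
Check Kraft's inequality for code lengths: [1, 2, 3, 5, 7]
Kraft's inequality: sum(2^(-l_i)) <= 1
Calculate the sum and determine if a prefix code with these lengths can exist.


Sum = 2^(-1) + 2^(-2) + 2^(-3) + 2^(-5) + 2^(-7)
    = 0.5 + 0.25 + 0.125 + 0.03125 + 0.0078125
    = 117/128 = 0.9140625
Since 0.9140625 <= 1, Kraft's inequality IS satisfied.
A prefix code with these lengths CAN exist.

Kraft sum = 0.9140625. Satisfied.


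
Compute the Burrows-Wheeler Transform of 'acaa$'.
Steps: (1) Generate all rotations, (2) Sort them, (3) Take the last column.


Rotations (sorted):
  0: $acaa -> last char: a
  1: a$aca -> last char: a
  2: aa$ac -> last char: c
  3: acaa$ -> last char: $
  4: caa$a -> last char: a


BWT = aac$a


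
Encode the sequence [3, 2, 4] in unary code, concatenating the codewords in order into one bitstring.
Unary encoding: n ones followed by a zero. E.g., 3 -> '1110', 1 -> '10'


Encode each number as n ones followed by a terminating 0:
  3 -> 1110 (4 bits)
  2 -> 110 (3 bits)
  4 -> 11110 (5 bits)
Total length = 4 + 3 + 5 = 12 bits.

Unary([3, 2, 4]) = 111011011110 (12 bits)


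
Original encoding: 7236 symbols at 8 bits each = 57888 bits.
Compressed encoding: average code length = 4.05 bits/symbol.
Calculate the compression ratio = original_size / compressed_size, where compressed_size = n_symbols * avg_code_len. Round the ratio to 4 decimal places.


original_size = n_symbols * orig_bits = 7236 * 8 = 57888 bits
compressed_size = n_symbols * avg_code_len = 7236 * 4.05 = 29305.8 bits
ratio = original_size / compressed_size = 57888 / 29305.8 = 1.9753

Compression ratio = 1.9753


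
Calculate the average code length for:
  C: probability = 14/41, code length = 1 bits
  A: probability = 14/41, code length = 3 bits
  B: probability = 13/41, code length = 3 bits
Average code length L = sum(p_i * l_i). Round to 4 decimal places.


Weighted contributions p_i * l_i:
  C: (14/41) * 1 = 14/41
  A: (14/41) * 3 = 42/41
  B: (13/41) * 3 = 39/41
Sum = (14 + 42 + 39)/41 = 95/41

L = 95/41 = 2.3171 bits/symbol


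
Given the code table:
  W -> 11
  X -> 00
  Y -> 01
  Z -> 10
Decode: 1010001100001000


Decoding:
10 -> Z
10 -> Z
00 -> X
11 -> W
00 -> X
00 -> X
10 -> Z
00 -> X


Result: ZZXWXXZX


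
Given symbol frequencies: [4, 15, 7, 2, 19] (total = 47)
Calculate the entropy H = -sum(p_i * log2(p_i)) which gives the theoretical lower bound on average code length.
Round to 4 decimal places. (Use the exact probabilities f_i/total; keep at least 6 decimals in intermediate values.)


Per-symbol terms -p_i * log2(p_i) with p_i = f_i/47:
  p = 4/47 = 0.085106: log2(p) = -3.554589, -p*log2(p) = 0.302518
  p = 15/47 = 0.319149: log2(p) = -1.647698, -p*log2(p) = 0.525861
  p = 7/47 = 0.148936: log2(p) = -2.747234, -p*log2(p) = 0.409163
  p = 2/47 = 0.042553: log2(p) = -4.554589, -p*log2(p) = 0.193812
  p = 19/47 = 0.404255: log2(p) = -1.306661, -p*log2(p) = 0.528225
H = 0.302518 + 0.525861 + 0.409163 + 0.193812 + 0.528225 = 1.959579

H = 1.9596 bits/symbol


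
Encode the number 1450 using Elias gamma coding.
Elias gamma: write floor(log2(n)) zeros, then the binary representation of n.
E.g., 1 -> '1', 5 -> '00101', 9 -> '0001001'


num_bits = floor(log2(1450)) + 1 = 11
leading_zeros = num_bits - 1 = 10
binary(1450) = 10110101010

Elias gamma(1450) = '0000000000' + '10110101010' = 000000000010110101010 (21 bits)


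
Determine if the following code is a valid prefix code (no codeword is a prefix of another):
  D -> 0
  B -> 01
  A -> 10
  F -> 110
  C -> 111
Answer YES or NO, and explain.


Checking each pair (does one codeword prefix another?):
  D='0' vs B='01': prefix -- VIOLATION

NO -- this is NOT a valid prefix code. D (0) is a prefix of B (01).


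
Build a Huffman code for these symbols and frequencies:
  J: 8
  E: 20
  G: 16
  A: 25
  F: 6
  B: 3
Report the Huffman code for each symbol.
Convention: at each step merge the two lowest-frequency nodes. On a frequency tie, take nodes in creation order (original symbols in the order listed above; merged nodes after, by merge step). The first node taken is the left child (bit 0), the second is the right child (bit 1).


Huffman tree construction:
Step 1: Merge B(3) + F(6) = 9
Step 2: Merge J(8) + (B+F)(9) = 17
Step 3: Merge G(16) + (J+(B+F))(17) = 33
Step 4: Merge E(20) + A(25) = 45
Step 5: Merge (G+(J+(B+F)))(33) + (E+A)(45) = 78
Read each symbol's code off the tree from the root (left child = 0, right child = 1).

Codes:
  J: 010 (length 3)
  E: 10 (length 2)
  G: 00 (length 2)
  A: 11 (length 2)
  F: 0111 (length 4)
  B: 0110 (length 4)
Average code length: 182/78 = 2.3333 bits/symbol


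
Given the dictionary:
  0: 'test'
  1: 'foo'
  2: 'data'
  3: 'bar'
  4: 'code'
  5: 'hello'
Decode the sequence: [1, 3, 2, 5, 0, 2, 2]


Look up each index in the dictionary:
  1 -> 'foo'
  3 -> 'bar'
  2 -> 'data'
  5 -> 'hello'
  0 -> 'test'
  2 -> 'data'
  2 -> 'data'

Decoded: "foo bar data hello test data data"


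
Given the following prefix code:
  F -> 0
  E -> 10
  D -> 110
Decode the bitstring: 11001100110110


Decoding step by step:
Bits 110 -> D
Bits 0 -> F
Bits 110 -> D
Bits 0 -> F
Bits 110 -> D
Bits 110 -> D


Decoded message: DFDFDD


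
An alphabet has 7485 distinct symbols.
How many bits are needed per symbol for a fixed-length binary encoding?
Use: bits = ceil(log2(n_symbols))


log2(7485) = 12.8698
Bracket: 2^12 = 4096 < 7485 <= 2^13 = 8192
So ceil(log2(7485)) = 13

bits = ceil(log2(7485)) = ceil(12.8698) = 13 bits


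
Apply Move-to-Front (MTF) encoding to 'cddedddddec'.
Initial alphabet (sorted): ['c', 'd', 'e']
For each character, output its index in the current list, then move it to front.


MTF encoding:
'c': index 0 in ['c', 'd', 'e'] -> ['c', 'd', 'e']
'd': index 1 in ['c', 'd', 'e'] -> ['d', 'c', 'e']
'd': index 0 in ['d', 'c', 'e'] -> ['d', 'c', 'e']
'e': index 2 in ['d', 'c', 'e'] -> ['e', 'd', 'c']
'd': index 1 in ['e', 'd', 'c'] -> ['d', 'e', 'c']
'd': index 0 in ['d', 'e', 'c'] -> ['d', 'e', 'c']
'd': index 0 in ['d', 'e', 'c'] -> ['d', 'e', 'c']
'd': index 0 in ['d', 'e', 'c'] -> ['d', 'e', 'c']
'd': index 0 in ['d', 'e', 'c'] -> ['d', 'e', 'c']
'e': index 1 in ['d', 'e', 'c'] -> ['e', 'd', 'c']
'c': index 2 in ['e', 'd', 'c'] -> ['c', 'e', 'd']


Output: [0, 1, 0, 2, 1, 0, 0, 0, 0, 1, 2]


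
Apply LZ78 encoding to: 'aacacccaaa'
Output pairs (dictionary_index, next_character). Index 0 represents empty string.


LZ78 encoding steps:
Dictionary: {0: ''}
Step 1: w='' (idx 0), next='a' -> output (0, 'a'), add 'a' as idx 1
Step 2: w='a' (idx 1), next='c' -> output (1, 'c'), add 'ac' as idx 2
Step 3: w='ac' (idx 2), next='c' -> output (2, 'c'), add 'acc' as idx 3
Step 4: w='' (idx 0), next='c' -> output (0, 'c'), add 'c' as idx 4
Step 5: w='a' (idx 1), next='a' -> output (1, 'a'), add 'aa' as idx 5
Step 6: w='a' (idx 1), end of input -> output (1, '')


Encoded: [(0, 'a'), (1, 'c'), (2, 'c'), (0, 'c'), (1, 'a'), (1, '')]


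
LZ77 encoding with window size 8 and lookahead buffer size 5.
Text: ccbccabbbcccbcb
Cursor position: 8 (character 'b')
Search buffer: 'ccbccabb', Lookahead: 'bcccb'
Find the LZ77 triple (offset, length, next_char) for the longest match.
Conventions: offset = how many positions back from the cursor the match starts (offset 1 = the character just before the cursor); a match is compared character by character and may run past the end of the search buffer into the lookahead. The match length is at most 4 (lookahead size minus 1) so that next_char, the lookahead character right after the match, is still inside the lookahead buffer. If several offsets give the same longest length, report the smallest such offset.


Try each offset into the search buffer:
  offset=1 (pos 7, char 'b'): match length 1
  offset=2 (pos 6, char 'b'): match length 1
  offset=3 (pos 5, char 'a'): match length 0
  offset=4 (pos 4, char 'c'): match length 0
  offset=5 (pos 3, char 'c'): match length 0
  offset=6 (pos 2, char 'b'): match length 3
  offset=7 (pos 1, char 'c'): match length 0
  offset=8 (pos 0, char 'c'): match length 0
Longest match has length 3 at offset 6.
next_char = character at position 8 + 3 = 11 -> 'c'

Best match: offset=6, length=3 (matching 'bcc' starting at position 2)
LZ77 triple: (6, 3, 'c')
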